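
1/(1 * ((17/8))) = 8/17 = 0.47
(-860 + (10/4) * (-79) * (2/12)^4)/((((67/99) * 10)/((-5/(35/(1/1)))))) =4904933/270144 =18.16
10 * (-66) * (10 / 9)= -2200 / 3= -733.33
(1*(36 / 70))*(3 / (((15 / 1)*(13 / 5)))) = 18 / 455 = 0.04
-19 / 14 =-1.36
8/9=0.89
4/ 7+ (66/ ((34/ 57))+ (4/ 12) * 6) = 13473/ 119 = 113.22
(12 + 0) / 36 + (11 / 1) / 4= 37 / 12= 3.08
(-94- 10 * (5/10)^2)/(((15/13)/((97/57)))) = -142.32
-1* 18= -18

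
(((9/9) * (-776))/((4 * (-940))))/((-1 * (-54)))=97/25380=0.00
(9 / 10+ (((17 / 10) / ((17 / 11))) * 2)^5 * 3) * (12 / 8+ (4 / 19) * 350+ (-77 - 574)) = -21266822211 / 237500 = -89544.51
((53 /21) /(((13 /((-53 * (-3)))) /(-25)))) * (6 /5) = -84270 /91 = -926.04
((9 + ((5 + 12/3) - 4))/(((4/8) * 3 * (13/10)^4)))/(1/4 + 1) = 224000/85683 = 2.61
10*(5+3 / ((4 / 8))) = 110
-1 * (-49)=49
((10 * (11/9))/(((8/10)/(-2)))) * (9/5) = -55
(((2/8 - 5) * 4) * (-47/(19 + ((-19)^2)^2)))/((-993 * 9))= -47/61307820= -0.00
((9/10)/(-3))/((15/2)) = -0.04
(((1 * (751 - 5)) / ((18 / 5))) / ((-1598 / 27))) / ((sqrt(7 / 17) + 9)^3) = -119673693 / 24170718200 + 2315211 * sqrt(119) / 24170718200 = -0.00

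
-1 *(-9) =9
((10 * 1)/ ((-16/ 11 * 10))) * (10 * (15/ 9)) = -275/ 24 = -11.46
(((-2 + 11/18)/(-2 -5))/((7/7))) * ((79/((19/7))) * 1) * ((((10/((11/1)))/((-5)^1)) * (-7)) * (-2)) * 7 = -193550/1881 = -102.90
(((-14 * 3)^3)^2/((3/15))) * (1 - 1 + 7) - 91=192116110949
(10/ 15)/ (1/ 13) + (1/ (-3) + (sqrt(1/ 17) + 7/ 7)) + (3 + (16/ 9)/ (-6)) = sqrt(17)/ 17 + 325/ 27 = 12.28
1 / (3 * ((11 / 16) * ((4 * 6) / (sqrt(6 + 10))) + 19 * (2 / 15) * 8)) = 40 / 2927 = 0.01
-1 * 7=-7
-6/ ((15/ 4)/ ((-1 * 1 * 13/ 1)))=104/ 5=20.80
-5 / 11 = -0.45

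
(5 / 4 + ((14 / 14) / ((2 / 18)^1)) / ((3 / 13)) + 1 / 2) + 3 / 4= 83 / 2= 41.50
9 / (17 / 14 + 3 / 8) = 504 / 89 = 5.66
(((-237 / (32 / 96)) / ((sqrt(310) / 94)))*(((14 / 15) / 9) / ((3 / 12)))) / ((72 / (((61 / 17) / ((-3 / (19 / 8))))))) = 30123569*sqrt(310) / 8537400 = 62.12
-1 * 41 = -41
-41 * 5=-205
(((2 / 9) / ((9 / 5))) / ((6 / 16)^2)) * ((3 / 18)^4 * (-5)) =-200 / 59049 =-0.00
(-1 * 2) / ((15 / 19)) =-38 / 15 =-2.53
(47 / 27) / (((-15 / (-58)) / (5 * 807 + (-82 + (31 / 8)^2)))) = 26708.17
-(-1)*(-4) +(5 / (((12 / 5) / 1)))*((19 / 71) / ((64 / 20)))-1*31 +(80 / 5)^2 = 221.17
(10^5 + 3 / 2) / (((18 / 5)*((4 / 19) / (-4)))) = -19000285 / 36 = -527785.69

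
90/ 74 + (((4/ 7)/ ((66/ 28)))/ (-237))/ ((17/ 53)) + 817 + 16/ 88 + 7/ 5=20164530703/ 24597045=819.79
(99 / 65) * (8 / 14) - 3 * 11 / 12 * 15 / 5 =-13431 / 1820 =-7.38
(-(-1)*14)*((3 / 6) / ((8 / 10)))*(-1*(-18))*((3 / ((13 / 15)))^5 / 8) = 9784.45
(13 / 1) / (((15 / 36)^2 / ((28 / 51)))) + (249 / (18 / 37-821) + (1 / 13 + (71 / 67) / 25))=459937075527 / 11238142825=40.93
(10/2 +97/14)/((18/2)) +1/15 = 877/630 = 1.39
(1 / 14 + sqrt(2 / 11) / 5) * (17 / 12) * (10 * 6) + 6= 17 * sqrt(22) / 11 + 169 / 14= 19.32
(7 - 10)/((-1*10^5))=3/100000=0.00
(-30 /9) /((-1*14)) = 0.24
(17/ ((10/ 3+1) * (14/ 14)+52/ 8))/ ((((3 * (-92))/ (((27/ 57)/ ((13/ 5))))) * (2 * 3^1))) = -51/ 295412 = -0.00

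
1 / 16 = 0.06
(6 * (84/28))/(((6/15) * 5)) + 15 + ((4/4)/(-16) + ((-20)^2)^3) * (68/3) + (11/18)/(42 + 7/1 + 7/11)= 7128576111035/4914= 1450666689.26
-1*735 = -735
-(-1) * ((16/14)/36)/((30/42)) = 2/45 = 0.04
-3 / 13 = -0.23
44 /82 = 22 /41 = 0.54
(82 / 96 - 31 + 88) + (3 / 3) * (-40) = 857 / 48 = 17.85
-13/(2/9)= -117/2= -58.50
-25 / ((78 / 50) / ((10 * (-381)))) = 61057.69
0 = 0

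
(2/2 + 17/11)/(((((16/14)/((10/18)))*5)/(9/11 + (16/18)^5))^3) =1703431143023165713969/281284551089070608711808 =0.01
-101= -101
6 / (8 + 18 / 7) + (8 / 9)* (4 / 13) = 3641 / 4329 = 0.84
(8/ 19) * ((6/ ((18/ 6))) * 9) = 144/ 19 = 7.58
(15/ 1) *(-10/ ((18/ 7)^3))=-8575/ 972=-8.82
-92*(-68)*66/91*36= 14864256/91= 163343.47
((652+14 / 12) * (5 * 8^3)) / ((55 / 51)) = 17055488 / 11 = 1550498.91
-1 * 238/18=-13.22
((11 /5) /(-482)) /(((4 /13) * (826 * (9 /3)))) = -143 /23887920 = -0.00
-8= -8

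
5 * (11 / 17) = 55 / 17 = 3.24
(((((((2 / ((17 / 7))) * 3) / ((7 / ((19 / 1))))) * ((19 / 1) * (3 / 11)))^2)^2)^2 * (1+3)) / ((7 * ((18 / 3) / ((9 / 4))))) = 455510112395.41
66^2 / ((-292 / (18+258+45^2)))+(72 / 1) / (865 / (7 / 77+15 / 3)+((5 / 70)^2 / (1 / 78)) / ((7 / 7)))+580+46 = -164236074899 / 4873553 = -33699.45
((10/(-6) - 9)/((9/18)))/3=-64/9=-7.11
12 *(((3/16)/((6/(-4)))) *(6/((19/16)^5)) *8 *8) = -603979776/2476099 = -243.92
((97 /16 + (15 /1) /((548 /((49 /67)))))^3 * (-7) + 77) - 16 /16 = -4749183273027142545 /3167714682220544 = -1499.25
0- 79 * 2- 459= -617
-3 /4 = -0.75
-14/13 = -1.08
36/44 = 9/11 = 0.82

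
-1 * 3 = -3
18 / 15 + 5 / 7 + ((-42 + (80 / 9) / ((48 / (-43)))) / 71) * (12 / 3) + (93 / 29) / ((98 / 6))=-135088 / 191835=-0.70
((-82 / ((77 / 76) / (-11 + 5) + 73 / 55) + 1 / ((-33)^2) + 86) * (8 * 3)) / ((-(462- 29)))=-3850919000 / 4566521487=-0.84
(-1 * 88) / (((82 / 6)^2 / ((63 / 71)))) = -49896 / 119351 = -0.42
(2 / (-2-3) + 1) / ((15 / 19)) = 19 / 25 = 0.76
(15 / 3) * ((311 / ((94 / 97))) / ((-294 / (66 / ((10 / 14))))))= -331837 / 658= -504.31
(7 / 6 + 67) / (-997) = -409 / 5982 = -0.07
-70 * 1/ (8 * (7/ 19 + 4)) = -665/ 332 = -2.00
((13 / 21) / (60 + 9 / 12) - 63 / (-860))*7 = 366209 / 626940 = 0.58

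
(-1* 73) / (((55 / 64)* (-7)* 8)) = 584 / 385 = 1.52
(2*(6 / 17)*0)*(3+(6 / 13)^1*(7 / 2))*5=0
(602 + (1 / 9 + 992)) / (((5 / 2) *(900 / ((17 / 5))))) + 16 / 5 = 567899 / 101250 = 5.61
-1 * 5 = -5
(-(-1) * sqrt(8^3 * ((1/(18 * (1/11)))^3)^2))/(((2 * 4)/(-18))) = -1331 * sqrt(2)/162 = -11.62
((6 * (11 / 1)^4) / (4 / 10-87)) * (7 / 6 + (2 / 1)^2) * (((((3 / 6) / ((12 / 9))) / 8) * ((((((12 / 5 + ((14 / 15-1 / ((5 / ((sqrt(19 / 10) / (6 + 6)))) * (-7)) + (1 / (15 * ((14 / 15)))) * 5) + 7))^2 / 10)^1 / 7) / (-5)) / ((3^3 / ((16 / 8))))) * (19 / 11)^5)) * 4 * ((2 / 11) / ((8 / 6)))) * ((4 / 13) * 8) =34464821981 * sqrt(190) / 6307750449000 + 15474706527891311 / 126155008980000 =122.74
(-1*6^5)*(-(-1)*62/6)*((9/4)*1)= -180792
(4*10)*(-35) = -1400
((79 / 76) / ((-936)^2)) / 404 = 79 / 26899651584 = 0.00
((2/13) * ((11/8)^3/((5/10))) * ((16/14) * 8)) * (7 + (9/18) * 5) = 25289/364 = 69.48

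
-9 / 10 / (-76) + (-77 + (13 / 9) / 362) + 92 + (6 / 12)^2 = 18899711 / 1238040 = 15.27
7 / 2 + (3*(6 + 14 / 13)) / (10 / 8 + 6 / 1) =4847 / 754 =6.43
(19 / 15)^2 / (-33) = -361 / 7425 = -0.05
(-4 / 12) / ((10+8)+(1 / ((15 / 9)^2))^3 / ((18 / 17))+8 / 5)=-31250 / 1841631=-0.02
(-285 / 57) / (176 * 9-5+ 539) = -5 / 2118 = -0.00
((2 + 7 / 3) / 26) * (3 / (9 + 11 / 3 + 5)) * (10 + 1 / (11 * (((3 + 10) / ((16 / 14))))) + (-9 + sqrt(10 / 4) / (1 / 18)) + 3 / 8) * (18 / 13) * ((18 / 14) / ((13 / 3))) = 0.35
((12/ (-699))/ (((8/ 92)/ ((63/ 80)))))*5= -1449/ 1864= -0.78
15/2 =7.50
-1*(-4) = 4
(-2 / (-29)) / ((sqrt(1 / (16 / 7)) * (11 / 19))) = 152 * sqrt(7) / 2233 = 0.18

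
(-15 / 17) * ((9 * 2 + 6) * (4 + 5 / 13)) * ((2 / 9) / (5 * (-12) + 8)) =1140 / 2873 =0.40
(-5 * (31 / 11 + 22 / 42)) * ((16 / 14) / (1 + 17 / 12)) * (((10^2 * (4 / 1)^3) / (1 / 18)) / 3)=-4743168000 / 15631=-303446.23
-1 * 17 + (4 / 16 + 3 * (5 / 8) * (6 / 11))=-173 / 11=-15.73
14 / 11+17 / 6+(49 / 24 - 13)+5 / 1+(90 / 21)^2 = 71213 / 4312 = 16.52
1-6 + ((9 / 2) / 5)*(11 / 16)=-701 / 160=-4.38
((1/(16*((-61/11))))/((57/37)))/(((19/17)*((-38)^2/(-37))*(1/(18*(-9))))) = -6912081/254386592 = -0.03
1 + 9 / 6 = 5 / 2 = 2.50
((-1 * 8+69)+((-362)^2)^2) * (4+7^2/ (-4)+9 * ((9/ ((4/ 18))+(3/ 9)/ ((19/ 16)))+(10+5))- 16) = 623551736721067/ 76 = 8204628114750.88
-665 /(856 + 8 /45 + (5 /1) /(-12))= -119700 /154037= -0.78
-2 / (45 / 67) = -134 / 45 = -2.98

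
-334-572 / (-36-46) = -13408 / 41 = -327.02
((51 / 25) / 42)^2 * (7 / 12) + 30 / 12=525289 / 210000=2.50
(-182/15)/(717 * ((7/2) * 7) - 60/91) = -33124/47954745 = -0.00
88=88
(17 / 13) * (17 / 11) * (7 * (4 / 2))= 4046 / 143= 28.29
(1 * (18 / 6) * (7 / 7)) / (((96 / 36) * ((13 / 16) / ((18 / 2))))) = 12.46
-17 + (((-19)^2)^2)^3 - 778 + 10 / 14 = 15493204433457567 / 7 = 2213314919065366.71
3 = 3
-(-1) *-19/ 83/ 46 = -0.00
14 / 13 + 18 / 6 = 53 / 13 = 4.08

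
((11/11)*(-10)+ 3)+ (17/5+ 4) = 0.40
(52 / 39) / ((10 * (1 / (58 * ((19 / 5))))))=2204 / 75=29.39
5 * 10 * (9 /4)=225 /2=112.50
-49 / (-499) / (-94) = -49 / 46906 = -0.00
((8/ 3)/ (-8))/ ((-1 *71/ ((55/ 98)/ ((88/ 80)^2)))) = 250/ 114807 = 0.00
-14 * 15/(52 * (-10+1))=35/78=0.45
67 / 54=1.24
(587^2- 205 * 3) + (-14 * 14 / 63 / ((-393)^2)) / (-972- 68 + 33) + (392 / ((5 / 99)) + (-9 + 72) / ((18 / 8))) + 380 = 2464462523775506 / 6998856435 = 352123.60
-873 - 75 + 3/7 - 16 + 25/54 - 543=-569309/378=-1506.11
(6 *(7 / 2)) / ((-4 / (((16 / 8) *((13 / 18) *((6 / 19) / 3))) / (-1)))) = 91 / 114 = 0.80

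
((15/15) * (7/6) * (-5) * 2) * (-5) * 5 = 875/3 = 291.67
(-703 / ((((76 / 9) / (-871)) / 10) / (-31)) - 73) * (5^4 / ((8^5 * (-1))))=28098006875 / 65536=428741.56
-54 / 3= -18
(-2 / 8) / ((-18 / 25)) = 25 / 72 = 0.35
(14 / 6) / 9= 7 / 27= 0.26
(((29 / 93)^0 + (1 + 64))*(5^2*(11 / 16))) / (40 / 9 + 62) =81675 / 4784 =17.07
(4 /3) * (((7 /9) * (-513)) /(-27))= 532 /27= 19.70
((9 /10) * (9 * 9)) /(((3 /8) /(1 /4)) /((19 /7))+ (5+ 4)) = 4617 /605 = 7.63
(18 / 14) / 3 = 0.43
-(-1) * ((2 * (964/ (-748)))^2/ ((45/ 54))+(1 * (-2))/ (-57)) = 8.01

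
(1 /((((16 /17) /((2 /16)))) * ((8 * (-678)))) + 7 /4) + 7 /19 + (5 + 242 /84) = 307773881 /30779392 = 10.00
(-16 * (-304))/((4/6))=7296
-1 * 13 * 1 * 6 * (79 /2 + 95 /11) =-3754.64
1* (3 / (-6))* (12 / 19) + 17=317 / 19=16.68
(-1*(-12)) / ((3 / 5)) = 20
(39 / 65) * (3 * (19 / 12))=57 / 20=2.85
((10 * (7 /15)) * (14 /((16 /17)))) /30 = 2.31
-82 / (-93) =82 / 93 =0.88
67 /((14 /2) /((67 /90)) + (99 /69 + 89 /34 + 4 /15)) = 52655970 /10784321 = 4.88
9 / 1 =9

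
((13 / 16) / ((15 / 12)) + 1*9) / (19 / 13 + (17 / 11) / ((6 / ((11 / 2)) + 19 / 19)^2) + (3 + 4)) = 1327261 / 1212420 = 1.09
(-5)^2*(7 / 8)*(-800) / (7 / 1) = -2500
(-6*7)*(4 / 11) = -168 / 11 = -15.27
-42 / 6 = -7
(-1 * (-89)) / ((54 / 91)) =8099 / 54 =149.98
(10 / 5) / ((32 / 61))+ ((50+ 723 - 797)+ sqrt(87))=-323 / 16+ sqrt(87)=-10.86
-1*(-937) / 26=937 / 26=36.04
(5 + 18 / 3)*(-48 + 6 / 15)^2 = 623084 / 25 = 24923.36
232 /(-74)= -3.14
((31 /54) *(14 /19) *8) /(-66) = -868 /16929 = -0.05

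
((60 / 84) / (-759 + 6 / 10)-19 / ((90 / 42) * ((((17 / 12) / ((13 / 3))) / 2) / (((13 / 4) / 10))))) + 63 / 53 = -3276767271 / 199301200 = -16.44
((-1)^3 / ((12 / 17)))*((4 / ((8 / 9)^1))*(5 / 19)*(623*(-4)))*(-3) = -476595 / 38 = -12541.97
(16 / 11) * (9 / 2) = 6.55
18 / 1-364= -346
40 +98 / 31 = 1338 / 31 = 43.16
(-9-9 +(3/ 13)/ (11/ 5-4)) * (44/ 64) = -7777/ 624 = -12.46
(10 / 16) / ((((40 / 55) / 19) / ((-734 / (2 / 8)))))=-383515 / 8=-47939.38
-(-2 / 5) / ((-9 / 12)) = -8 / 15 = -0.53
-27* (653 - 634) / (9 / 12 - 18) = 684 / 23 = 29.74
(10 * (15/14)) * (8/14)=300/49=6.12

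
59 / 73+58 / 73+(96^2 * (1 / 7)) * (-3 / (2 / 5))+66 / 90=-75668494 / 7665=-9871.95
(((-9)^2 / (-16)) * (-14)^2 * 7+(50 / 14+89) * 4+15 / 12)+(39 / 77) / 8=-6574.15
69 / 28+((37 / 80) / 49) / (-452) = 4366283 / 1771840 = 2.46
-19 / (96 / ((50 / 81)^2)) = -11875 / 157464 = -0.08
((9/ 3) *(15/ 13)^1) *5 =225/ 13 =17.31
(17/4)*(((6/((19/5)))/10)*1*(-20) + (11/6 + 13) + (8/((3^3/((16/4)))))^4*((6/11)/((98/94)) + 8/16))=2534051609035/43539898248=58.20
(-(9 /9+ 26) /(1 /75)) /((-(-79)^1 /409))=-828225 /79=-10483.86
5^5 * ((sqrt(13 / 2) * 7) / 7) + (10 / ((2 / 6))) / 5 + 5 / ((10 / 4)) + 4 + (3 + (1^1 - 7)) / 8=7978.84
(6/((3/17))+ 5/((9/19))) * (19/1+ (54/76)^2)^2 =318100157225/18766224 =16950.67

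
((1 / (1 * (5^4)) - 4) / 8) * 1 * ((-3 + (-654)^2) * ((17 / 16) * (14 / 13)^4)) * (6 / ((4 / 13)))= -10067872117149 / 1690000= -5957320.78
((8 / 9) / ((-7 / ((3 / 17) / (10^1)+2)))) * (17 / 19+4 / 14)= -4396 / 14535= -0.30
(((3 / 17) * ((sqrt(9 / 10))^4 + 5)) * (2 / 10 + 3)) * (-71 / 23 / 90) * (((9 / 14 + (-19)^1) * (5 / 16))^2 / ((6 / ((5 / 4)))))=-389226757 / 504483840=-0.77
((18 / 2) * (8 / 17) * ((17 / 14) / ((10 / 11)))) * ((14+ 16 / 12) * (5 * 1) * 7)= 3036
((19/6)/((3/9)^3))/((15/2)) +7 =92/5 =18.40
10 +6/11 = 116/11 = 10.55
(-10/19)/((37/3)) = -30/703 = -0.04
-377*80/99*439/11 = -13240240/1089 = -12158.16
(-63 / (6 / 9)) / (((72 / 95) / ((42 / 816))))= -13965 / 2176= -6.42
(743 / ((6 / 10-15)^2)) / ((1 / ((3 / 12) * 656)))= 587.64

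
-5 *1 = -5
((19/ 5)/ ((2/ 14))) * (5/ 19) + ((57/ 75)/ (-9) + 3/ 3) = 7.92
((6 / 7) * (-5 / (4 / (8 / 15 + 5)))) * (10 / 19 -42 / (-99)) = -24734 / 4389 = -5.64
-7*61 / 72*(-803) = 342881 / 72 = 4762.24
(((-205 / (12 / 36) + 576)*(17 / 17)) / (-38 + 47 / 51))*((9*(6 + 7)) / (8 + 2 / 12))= 1396278 / 92659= 15.07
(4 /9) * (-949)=-421.78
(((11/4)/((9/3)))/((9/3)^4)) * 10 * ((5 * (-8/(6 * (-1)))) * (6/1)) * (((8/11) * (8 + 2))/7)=8000/1701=4.70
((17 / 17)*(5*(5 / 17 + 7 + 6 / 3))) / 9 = 5.16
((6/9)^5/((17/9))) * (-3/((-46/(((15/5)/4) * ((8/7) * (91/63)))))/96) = 13/221697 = 0.00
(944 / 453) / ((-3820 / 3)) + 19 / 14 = 2736591 / 2018870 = 1.36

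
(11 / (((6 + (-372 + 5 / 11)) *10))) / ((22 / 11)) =-121 / 80420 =-0.00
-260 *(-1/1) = 260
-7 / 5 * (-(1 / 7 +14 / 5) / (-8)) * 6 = -309 / 100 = -3.09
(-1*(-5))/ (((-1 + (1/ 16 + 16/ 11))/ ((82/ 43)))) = 72160/ 3913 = 18.44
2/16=1/8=0.12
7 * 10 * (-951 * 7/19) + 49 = -465059/19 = -24476.79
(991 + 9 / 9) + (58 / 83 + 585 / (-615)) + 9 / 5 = 16905212 / 17015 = 993.55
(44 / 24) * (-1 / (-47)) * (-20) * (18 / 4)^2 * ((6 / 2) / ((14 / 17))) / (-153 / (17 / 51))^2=-55 / 201348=-0.00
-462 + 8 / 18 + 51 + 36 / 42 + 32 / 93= -799469 / 1953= -409.35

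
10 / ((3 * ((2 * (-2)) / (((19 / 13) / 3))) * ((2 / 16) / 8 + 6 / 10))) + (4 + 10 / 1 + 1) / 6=84845 / 46098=1.84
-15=-15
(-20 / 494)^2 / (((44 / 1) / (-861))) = -0.03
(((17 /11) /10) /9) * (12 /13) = 34 /2145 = 0.02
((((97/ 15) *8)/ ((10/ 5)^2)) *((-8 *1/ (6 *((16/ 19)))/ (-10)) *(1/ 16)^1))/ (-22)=-1843/ 316800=-0.01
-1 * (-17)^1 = 17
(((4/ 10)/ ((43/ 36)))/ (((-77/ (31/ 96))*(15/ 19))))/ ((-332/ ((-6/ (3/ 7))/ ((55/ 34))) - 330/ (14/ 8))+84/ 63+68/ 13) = 390507/ 31533065300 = 0.00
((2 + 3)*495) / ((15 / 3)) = 495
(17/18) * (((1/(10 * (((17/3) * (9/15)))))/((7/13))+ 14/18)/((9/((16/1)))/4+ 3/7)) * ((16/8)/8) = 7132/20655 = 0.35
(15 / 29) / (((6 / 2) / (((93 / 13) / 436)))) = 465 / 164372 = 0.00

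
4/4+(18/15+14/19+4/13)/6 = 1697/1235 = 1.37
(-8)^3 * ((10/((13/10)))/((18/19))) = -486400/117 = -4157.26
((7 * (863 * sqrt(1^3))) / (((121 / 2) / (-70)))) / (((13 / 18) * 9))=-1691480 / 1573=-1075.32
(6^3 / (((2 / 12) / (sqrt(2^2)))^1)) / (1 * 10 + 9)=2592 / 19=136.42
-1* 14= -14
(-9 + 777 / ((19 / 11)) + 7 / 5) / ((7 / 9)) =378117 / 665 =568.60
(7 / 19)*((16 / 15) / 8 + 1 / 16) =329 / 4560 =0.07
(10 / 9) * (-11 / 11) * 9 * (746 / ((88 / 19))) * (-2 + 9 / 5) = 7087 / 22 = 322.14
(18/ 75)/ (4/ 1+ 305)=2/ 2575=0.00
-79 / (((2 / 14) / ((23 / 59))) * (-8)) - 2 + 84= 51423 / 472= 108.95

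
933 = 933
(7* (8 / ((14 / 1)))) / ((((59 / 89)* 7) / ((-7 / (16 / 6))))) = -267 / 118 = -2.26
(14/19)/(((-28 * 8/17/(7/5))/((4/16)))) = -119/6080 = -0.02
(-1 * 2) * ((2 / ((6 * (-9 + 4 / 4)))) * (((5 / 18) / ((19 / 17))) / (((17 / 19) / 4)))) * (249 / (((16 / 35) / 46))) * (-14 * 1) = -2338525 / 72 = -32479.51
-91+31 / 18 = -1607 / 18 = -89.28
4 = 4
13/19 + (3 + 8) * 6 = 1267/19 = 66.68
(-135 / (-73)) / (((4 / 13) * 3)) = 585 / 292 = 2.00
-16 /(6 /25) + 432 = 1096 /3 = 365.33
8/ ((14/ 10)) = 40/ 7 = 5.71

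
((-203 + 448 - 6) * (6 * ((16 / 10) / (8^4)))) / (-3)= -239 / 1280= -0.19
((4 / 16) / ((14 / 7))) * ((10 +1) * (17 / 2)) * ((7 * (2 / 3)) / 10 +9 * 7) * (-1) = -22253 / 30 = -741.77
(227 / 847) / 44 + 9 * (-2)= -670597 / 37268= -17.99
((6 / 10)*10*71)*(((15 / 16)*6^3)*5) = 431325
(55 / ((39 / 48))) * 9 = 7920 / 13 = 609.23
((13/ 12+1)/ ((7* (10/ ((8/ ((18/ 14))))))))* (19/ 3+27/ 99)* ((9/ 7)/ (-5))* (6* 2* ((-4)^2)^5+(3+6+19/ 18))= -24687693073/ 6237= -3958264.08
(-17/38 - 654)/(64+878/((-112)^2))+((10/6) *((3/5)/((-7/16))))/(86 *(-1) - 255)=-186038020720/18224966991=-10.21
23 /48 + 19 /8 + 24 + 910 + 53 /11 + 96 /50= 12455419 /13200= 943.59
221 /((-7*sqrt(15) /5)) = -221*sqrt(15) /21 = -40.76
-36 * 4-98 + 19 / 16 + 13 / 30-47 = -68971 / 240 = -287.38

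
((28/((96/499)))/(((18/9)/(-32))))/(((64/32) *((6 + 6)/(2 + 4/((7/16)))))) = -6487/6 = -1081.17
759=759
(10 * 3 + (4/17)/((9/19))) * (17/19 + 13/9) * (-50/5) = -18664000/26163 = -713.37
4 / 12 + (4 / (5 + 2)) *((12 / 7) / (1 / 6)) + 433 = 64564 / 147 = 439.21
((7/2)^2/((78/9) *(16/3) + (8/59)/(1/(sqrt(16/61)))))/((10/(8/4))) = 1217350953/22966750720 - 234171 *sqrt(61)/22966750720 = 0.05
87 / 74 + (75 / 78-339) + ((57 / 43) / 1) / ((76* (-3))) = -27869813 / 82732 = -336.87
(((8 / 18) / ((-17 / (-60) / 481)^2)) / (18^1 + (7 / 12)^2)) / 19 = 53305574400 / 14501731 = 3675.81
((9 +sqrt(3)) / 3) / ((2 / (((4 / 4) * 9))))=3 * sqrt(3) / 2 +27 / 2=16.10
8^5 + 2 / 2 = 32769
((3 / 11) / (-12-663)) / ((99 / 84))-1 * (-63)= 5145497 / 81675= 63.00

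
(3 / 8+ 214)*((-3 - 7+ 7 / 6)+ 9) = 1715 / 48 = 35.73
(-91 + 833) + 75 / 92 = 68339 / 92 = 742.82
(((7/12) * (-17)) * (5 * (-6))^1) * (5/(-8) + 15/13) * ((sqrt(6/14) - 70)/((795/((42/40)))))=-320705/22048 + 1309 * sqrt(21)/44096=-14.41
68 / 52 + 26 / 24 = 373 / 156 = 2.39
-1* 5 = -5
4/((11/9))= 36/11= 3.27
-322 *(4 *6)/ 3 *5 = -12880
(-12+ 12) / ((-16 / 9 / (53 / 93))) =0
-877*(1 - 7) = 5262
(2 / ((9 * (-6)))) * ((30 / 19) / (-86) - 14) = 11453 / 22059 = 0.52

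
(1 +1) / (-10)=-1 / 5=-0.20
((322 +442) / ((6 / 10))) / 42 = 1910 / 63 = 30.32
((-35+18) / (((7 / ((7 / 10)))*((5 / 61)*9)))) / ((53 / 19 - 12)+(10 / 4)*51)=-19703 / 1011375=-0.02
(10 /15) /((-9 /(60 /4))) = -10 /9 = -1.11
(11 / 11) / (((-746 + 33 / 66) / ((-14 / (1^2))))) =4 / 213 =0.02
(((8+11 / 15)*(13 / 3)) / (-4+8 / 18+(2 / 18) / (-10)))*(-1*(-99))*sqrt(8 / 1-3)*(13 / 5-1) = -899184*sqrt(5) / 535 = -3758.20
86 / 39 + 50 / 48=1013 / 312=3.25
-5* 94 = -470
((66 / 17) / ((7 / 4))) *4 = 1056 / 119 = 8.87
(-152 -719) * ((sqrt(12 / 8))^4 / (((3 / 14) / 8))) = -73164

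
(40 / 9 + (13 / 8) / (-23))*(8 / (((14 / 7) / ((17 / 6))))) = 123131 / 2484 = 49.57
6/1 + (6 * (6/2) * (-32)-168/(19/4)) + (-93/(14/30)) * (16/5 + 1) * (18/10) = -200637/95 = -2111.97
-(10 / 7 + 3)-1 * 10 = -101 / 7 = -14.43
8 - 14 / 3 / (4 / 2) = 17 / 3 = 5.67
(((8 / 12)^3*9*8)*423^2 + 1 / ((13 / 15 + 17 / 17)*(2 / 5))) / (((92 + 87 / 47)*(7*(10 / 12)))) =30140242767 / 4322780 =6972.42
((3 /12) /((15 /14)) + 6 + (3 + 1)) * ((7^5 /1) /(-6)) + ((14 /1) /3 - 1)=-5159089 /180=-28661.61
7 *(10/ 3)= 70/ 3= 23.33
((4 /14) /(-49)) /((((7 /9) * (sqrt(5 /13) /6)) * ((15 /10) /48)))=-3456 * sqrt(65) /12005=-2.32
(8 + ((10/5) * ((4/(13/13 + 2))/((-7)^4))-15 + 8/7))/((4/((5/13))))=-210905/374556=-0.56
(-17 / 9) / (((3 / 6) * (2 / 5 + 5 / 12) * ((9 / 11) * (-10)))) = 748 / 1323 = 0.57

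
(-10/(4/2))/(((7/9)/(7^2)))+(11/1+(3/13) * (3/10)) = -303.93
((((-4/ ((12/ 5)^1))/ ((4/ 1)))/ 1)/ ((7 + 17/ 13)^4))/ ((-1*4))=142805/ 6530347008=0.00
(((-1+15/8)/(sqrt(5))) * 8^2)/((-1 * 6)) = -28 * sqrt(5)/15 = -4.17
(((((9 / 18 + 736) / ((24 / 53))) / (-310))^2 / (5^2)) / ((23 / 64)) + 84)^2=370320625848507807841 / 48854260900000000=7580.11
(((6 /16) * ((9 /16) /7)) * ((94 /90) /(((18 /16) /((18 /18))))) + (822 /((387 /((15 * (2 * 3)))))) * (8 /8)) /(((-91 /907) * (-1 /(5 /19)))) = 501.47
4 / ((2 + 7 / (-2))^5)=-128 / 243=-0.53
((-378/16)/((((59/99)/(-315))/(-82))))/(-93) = 80550855/7316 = 11010.23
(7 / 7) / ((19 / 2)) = 2 / 19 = 0.11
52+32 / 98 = 2564 / 49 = 52.33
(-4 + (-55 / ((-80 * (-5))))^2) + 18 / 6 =-0.98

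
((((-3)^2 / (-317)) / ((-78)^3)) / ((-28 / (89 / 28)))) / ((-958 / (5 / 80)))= 89 / 200864003837952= 0.00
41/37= 1.11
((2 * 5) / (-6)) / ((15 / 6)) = -2 / 3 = -0.67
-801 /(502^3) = -801 /126506008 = -0.00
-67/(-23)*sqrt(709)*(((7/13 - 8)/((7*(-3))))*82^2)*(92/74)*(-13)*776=-67821276352*sqrt(709)/777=-2324170890.30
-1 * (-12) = 12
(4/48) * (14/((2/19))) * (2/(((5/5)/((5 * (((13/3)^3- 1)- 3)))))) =1389185/162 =8575.22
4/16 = 1/4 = 0.25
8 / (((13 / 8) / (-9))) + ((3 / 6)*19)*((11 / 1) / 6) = -4195 / 156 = -26.89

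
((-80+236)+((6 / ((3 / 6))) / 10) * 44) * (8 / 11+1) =19836 / 55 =360.65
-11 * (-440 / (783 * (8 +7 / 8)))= 38720 / 55593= 0.70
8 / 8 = 1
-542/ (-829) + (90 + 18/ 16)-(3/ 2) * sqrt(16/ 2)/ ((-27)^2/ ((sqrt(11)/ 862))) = 91.78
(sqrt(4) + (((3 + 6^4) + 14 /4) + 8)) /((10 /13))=6825 /4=1706.25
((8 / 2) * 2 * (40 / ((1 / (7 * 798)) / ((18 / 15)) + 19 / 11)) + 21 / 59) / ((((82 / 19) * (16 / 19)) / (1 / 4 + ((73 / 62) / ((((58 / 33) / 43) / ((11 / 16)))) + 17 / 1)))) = 1892.33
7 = 7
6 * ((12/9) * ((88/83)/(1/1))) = 704/83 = 8.48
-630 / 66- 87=-1062 / 11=-96.55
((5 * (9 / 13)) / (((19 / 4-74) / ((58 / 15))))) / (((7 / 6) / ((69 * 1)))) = -11.43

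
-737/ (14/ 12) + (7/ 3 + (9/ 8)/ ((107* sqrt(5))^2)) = -6052857131/ 9617160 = -629.38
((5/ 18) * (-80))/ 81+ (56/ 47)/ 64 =-70097/ 274104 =-0.26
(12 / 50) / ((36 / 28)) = 0.19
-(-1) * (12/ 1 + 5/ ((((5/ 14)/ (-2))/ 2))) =-44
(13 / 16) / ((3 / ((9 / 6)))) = 13 / 32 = 0.41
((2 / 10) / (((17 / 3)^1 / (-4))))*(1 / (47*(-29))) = 12 / 115855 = 0.00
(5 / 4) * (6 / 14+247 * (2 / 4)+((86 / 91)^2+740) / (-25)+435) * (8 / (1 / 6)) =1314922218 / 41405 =31757.57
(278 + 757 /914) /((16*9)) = 254849 /131616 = 1.94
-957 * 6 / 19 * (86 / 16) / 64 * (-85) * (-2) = -10493505 / 2432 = -4314.76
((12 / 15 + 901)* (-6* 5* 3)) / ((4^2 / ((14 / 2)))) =-284067 / 8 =-35508.38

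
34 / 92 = 17 / 46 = 0.37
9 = 9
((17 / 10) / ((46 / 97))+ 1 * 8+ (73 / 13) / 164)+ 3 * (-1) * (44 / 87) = 17956472 / 1777555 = 10.10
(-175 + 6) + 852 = 683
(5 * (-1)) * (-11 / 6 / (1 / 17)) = 935 / 6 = 155.83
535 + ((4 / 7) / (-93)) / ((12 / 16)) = 534.99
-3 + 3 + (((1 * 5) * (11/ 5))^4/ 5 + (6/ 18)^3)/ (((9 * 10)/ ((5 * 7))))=1383592/ 1215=1138.76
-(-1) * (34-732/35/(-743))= 34.03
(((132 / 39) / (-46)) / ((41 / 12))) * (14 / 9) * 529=-17.72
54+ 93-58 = 89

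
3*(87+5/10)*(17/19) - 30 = 7785/38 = 204.87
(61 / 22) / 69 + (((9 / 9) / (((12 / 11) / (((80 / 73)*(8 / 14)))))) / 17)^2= 14201752727 / 343662914826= 0.04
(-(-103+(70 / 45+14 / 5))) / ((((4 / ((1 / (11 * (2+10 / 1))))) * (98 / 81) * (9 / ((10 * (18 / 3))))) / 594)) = 119853 / 196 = 611.49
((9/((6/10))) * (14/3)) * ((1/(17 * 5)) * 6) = 84/17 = 4.94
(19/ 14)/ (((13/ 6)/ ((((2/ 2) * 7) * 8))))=456/ 13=35.08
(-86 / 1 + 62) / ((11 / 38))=-912 / 11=-82.91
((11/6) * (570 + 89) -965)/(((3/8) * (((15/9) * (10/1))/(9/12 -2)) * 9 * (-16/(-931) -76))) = 1358329/19099800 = 0.07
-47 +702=655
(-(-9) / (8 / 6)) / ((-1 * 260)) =-27 / 1040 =-0.03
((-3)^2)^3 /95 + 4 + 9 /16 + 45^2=3096599 /1520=2037.24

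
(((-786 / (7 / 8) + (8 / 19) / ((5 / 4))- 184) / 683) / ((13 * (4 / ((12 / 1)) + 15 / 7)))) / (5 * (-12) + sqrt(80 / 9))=0.00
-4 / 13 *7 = -28 / 13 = -2.15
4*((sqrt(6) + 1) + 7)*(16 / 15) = 64*sqrt(6) / 15 + 512 / 15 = 44.58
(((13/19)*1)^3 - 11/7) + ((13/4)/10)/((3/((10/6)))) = -3700871/3456936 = -1.07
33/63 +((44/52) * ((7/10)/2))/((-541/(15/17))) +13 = 135816445/10043124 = 13.52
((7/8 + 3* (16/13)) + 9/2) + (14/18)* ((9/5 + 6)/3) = 51899/4680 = 11.09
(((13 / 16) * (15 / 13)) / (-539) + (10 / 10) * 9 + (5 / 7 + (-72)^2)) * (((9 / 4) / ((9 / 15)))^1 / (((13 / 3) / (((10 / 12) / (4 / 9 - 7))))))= -571.34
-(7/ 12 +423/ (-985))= -1819/ 11820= -0.15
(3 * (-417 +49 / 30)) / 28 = -12461 / 280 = -44.50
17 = 17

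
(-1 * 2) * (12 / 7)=-24 / 7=-3.43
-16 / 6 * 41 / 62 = -164 / 93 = -1.76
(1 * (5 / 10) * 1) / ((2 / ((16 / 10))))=2 / 5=0.40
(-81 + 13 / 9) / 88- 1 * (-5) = 811 / 198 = 4.10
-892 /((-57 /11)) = 9812 /57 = 172.14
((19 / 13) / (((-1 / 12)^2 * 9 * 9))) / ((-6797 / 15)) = -1520 / 265083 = -0.01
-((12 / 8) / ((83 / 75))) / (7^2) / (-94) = 225 / 764596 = 0.00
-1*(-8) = 8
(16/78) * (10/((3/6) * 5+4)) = 160/507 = 0.32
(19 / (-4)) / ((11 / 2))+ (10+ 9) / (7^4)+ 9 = 430197 / 52822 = 8.14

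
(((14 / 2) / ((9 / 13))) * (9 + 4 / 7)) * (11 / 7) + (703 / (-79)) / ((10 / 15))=138.73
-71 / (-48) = 1.48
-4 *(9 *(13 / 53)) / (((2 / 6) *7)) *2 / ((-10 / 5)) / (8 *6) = 117 / 1484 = 0.08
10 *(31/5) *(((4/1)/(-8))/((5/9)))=-279/5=-55.80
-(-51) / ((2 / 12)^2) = 1836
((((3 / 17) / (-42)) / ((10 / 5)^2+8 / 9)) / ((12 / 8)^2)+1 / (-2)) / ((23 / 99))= -5895 / 2737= -2.15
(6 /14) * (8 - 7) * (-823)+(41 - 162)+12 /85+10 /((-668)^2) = -62867603937 /132751640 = -473.57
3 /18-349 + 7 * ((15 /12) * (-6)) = -1204 /3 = -401.33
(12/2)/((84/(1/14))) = 1/196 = 0.01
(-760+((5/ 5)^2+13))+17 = -729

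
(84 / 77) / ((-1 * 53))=-12 / 583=-0.02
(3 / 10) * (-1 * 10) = -3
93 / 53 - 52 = -2663 / 53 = -50.25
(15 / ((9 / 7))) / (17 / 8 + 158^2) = 280 / 599187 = 0.00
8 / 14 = 4 / 7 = 0.57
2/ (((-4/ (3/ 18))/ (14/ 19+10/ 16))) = -69/ 608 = -0.11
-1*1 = -1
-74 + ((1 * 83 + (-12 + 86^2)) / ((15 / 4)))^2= 3964803.44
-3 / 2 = -1.50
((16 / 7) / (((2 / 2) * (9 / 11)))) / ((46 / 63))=88 / 23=3.83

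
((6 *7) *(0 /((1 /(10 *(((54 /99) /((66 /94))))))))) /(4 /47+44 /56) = 0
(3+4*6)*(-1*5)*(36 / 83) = -4860 / 83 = -58.55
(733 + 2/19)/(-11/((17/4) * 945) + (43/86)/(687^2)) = -23469380637570/87647437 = -267770.30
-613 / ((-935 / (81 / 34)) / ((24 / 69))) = 198612 / 365585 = 0.54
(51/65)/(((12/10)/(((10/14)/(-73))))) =-85/13286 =-0.01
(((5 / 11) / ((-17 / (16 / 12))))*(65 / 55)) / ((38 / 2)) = -0.00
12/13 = 0.92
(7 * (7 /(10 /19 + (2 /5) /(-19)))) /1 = 96.98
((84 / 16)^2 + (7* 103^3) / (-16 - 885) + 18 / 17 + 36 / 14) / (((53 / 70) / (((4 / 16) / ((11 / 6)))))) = -12803253675 / 8404528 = -1523.38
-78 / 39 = -2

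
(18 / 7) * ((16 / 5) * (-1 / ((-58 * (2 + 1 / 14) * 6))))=48 / 4205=0.01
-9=-9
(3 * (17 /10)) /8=51 /80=0.64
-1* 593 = -593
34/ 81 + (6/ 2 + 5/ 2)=959/ 162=5.92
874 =874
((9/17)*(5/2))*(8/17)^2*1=1440/4913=0.29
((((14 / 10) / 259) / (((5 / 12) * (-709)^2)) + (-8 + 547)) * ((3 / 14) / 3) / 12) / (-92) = -250624179587 / 7186729720800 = -0.03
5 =5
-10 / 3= -3.33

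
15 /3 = 5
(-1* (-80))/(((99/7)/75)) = 14000/33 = 424.24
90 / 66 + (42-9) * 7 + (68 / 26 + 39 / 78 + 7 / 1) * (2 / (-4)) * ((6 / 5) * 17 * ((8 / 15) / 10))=4055138 / 17875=226.86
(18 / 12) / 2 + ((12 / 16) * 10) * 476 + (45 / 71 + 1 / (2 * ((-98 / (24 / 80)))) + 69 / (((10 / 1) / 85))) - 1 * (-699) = 675883737 / 139160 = 4856.88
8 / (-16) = -1 / 2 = -0.50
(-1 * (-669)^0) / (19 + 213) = -1 / 232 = -0.00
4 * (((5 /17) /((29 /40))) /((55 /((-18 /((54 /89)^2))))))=-633680 /439263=-1.44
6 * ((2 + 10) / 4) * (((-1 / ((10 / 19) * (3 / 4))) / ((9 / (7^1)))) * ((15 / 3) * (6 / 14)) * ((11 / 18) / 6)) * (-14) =108.37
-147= -147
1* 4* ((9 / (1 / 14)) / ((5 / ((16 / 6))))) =1344 / 5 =268.80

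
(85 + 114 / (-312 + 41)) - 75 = 2596 / 271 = 9.58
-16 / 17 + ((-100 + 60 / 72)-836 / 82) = -461287 / 4182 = -110.30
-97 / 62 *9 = -873 / 62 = -14.08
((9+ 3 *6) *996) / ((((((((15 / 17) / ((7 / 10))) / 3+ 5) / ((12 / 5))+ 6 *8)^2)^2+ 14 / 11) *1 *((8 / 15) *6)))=949125443821632 / 720585184373081663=0.00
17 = 17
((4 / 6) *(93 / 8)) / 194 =31 / 776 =0.04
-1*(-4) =4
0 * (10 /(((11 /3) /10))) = 0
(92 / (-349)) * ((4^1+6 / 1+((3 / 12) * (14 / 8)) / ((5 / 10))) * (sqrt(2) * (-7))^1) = 14007 * sqrt(2) / 698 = 28.38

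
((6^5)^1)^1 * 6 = 46656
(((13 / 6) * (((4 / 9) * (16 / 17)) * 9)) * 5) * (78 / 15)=10816 / 51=212.08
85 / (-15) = -17 / 3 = -5.67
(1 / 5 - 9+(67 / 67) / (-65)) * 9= -5157 / 65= -79.34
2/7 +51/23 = 403/161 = 2.50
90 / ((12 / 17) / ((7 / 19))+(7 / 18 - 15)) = -192780 / 27193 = -7.09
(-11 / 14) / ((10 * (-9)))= 11 / 1260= 0.01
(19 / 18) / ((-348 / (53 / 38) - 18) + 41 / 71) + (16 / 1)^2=4628503223 / 18080370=256.00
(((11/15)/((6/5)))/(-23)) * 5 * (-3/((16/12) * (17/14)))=385/1564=0.25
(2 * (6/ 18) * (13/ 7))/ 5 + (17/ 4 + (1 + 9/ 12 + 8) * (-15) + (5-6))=-14989/ 105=-142.75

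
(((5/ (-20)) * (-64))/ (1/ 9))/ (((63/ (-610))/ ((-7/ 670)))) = 976/ 67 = 14.57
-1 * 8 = -8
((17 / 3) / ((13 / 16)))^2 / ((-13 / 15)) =-369920 / 6591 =-56.13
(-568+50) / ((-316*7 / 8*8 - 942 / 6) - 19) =259 / 1194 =0.22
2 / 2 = 1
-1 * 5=-5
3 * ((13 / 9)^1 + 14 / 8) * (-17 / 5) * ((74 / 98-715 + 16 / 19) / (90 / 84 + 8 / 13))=1688008387 / 122493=13780.45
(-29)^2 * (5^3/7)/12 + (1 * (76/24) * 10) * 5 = 39475/28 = 1409.82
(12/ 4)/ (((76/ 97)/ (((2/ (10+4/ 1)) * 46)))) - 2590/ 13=-601931/ 3458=-174.07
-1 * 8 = -8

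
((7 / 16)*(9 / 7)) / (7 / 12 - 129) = -27 / 6164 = -0.00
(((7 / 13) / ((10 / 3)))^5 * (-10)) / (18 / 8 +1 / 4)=-4084101 / 9282325000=-0.00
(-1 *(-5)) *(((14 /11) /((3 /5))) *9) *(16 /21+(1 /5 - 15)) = -1340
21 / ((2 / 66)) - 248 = 445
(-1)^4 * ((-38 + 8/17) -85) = -2083/17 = -122.53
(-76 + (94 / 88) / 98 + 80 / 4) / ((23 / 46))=-241425 / 2156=-111.98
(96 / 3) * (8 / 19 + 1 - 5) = -2176 / 19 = -114.53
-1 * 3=-3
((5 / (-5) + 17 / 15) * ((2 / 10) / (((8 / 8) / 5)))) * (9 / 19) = 6 / 95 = 0.06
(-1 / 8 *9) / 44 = -9 / 352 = -0.03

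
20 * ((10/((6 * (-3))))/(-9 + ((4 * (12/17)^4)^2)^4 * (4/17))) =4025449711092794317934980705445617120513700/3179968363764637392008390308035638887495521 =1.27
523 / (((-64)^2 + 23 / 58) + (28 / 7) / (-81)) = 2457054 / 19244639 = 0.13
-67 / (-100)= 67 / 100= 0.67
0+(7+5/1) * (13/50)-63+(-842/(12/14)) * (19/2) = -1408807/150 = -9392.05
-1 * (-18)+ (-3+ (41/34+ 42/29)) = 17407/986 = 17.65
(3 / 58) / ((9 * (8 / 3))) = 1 / 464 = 0.00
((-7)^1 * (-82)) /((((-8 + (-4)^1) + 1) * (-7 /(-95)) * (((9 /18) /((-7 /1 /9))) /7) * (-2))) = -381710 /99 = -3855.66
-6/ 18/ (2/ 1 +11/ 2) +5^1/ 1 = 223/ 45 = 4.96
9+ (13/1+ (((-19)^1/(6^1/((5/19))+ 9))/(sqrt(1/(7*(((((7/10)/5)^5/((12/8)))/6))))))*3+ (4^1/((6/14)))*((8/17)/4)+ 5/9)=23.64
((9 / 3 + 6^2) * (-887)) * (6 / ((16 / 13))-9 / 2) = -103779 / 8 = -12972.38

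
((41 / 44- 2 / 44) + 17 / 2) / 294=59 / 1848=0.03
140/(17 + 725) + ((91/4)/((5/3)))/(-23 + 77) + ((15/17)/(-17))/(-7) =17325929/38598840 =0.45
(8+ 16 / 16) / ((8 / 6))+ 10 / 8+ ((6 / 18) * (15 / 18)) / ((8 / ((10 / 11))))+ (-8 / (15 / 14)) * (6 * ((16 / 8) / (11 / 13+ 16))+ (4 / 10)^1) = -395783 / 1445400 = -0.27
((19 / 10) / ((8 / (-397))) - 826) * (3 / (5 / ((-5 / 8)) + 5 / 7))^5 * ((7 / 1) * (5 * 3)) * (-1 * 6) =-77955050943 / 11358856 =-6862.93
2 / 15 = 0.13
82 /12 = 6.83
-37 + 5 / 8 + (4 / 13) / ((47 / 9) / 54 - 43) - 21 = -124433469 / 2168504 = -57.38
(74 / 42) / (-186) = -37 / 3906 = -0.01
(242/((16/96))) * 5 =7260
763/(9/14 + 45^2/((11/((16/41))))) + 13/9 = 1826215/152553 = 11.97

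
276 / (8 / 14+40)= 483 / 71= 6.80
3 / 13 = 0.23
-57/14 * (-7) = 57/2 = 28.50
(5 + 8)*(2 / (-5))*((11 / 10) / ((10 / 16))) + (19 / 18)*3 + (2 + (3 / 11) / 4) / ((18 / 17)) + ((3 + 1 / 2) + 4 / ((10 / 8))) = 264127 / 99000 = 2.67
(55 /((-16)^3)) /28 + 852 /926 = 48831623 /53100544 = 0.92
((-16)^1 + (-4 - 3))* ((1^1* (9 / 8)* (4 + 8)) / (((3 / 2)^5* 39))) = -368 / 351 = -1.05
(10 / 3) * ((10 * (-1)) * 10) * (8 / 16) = -500 / 3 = -166.67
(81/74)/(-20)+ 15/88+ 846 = 3443691/4070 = 846.12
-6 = -6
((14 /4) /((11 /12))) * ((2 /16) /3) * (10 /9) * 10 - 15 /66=305 /198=1.54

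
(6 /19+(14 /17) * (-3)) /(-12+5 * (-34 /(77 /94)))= 6699 /682499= 0.01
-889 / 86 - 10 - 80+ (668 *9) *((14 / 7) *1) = 1025435 / 86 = 11923.66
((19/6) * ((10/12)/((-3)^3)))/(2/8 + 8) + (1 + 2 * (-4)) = -56228/8019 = -7.01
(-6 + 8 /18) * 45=-250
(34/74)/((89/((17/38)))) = 0.00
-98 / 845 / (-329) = 14 / 39715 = 0.00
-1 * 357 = -357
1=1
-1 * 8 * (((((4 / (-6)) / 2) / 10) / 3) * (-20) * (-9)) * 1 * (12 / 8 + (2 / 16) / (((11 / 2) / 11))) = 28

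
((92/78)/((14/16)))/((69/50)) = 800/819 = 0.98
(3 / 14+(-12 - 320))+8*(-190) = -25925 / 14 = -1851.79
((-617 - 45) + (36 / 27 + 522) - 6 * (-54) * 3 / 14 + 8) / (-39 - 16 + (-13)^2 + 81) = -1286 / 4095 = -0.31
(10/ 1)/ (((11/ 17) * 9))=170/ 99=1.72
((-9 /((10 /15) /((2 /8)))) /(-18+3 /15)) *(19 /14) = 0.26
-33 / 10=-3.30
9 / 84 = 3 / 28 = 0.11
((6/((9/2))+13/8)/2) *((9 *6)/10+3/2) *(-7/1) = -11431/160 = -71.44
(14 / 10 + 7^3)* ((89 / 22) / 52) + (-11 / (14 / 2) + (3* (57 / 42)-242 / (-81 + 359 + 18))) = 753327 / 26455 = 28.48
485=485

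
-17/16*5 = -85/16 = -5.31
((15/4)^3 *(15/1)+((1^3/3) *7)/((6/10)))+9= 463049/576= 803.90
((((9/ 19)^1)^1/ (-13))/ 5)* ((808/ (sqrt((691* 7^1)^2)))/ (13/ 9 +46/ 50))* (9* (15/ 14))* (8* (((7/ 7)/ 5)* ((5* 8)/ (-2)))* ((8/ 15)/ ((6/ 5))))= 78537600/ 1112302009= 0.07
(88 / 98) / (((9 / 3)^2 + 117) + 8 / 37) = 814 / 114415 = 0.01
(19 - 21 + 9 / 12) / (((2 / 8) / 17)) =-85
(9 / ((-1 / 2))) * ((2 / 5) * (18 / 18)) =-36 / 5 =-7.20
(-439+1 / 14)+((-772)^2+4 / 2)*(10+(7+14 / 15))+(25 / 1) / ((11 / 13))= 8229456787 / 770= 10687606.22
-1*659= -659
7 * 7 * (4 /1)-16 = 180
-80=-80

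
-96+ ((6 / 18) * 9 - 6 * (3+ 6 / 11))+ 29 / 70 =-87671 / 770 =-113.86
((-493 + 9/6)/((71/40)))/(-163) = 19660/11573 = 1.70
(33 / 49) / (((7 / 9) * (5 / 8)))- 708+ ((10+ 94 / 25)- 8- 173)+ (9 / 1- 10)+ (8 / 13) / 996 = -24283561936 / 27757275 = -874.85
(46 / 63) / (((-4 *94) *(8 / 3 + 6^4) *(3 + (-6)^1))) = 23 / 46144224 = 0.00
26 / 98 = 13 / 49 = 0.27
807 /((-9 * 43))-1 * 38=-5171 /129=-40.09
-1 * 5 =-5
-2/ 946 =-1/ 473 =-0.00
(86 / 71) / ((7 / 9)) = 774 / 497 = 1.56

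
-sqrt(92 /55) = -2 *sqrt(1265) /55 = -1.29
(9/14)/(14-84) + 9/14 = 0.63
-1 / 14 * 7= -1 / 2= -0.50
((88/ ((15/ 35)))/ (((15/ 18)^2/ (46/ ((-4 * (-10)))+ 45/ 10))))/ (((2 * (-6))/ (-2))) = 34804/ 125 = 278.43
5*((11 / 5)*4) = 44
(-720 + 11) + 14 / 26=-9210 / 13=-708.46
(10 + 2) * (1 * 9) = 108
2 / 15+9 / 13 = 161 / 195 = 0.83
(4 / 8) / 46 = 1 / 92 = 0.01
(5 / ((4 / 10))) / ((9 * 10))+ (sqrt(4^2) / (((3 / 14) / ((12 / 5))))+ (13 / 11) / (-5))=88511 / 1980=44.70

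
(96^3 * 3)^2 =7044820107264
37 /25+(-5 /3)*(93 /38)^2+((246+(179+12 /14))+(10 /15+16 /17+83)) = 6469139521 /12887700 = 501.96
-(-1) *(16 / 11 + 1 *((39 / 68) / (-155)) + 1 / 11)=178751 / 115940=1.54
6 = 6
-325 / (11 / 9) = -2925 / 11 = -265.91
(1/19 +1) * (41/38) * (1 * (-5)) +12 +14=7336/361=20.32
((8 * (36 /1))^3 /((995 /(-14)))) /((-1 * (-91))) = -47775744 /12935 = -3693.52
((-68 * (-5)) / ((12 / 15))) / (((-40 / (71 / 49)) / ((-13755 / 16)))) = 11858775 / 896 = 13235.24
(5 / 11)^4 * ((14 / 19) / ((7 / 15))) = 18750 / 278179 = 0.07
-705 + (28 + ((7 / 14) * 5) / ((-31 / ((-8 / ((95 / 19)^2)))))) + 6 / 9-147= -823.31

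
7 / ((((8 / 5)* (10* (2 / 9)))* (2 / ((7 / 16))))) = 441 / 1024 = 0.43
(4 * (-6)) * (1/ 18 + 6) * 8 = -3488/ 3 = -1162.67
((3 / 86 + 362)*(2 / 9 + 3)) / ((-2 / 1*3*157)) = -902915 / 729108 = -1.24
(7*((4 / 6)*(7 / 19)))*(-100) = -9800 / 57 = -171.93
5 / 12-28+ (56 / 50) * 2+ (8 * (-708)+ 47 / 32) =-13650899 / 2400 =-5687.87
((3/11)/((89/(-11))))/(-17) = 3/1513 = 0.00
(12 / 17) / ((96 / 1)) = 1 / 136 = 0.01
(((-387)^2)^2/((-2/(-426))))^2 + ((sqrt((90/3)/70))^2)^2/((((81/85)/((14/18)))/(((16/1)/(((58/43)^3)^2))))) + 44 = 30794840898010867752275529791926864969/1349059292028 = 22826899514340778556287490.00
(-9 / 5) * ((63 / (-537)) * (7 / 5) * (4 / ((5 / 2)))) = 0.47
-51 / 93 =-17 / 31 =-0.55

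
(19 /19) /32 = 1 /32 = 0.03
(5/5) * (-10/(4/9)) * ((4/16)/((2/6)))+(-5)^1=-175/8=-21.88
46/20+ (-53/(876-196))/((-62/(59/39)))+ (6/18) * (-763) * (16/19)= -2206349313/10413520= -211.87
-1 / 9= -0.11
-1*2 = -2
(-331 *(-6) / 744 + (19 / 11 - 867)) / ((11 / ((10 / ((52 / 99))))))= -4072815 / 2728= -1492.97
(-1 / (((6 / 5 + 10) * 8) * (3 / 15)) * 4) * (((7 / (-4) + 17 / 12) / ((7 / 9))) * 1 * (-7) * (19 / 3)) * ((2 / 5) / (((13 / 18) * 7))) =-855 / 2548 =-0.34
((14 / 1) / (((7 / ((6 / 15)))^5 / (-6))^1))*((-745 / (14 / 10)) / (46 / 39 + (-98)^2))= 1115712 / 393495988375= 0.00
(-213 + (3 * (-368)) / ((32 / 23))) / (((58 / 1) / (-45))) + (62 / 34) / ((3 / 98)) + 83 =5463271 / 5916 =923.47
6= 6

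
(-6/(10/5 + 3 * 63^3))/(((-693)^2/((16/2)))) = -16/120085141869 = -0.00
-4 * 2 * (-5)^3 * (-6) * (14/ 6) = -14000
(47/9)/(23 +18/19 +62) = 893/14697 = 0.06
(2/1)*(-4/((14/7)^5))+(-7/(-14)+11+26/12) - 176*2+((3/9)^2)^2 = -109697/324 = -338.57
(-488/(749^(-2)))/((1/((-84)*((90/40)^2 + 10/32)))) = 123606472332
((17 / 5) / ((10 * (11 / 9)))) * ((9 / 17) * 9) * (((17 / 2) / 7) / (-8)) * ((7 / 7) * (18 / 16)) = -111537 / 492800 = -0.23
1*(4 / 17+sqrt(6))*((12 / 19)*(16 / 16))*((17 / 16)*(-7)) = -357*sqrt(6) / 76 - 21 / 19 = -12.61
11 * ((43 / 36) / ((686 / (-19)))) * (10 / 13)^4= -11233750 / 88167807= -0.13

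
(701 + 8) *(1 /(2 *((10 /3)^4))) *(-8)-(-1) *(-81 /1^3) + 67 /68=-2188459 /21250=-102.99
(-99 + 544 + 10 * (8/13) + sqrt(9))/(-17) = -5904/221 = -26.71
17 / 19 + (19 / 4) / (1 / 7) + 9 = 3279 / 76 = 43.14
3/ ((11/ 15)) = 45/ 11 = 4.09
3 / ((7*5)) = 3 / 35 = 0.09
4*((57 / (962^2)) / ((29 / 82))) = 4674 / 6709469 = 0.00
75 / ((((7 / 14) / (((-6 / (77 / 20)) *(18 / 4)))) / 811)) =-65691000 / 77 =-853129.87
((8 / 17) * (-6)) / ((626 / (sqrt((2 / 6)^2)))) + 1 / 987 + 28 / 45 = 48978427 / 78777405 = 0.62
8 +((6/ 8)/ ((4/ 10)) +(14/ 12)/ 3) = 739/ 72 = 10.26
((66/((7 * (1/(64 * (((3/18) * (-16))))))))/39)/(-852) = 2816/58149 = 0.05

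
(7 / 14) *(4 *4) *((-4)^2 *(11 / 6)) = 704 / 3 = 234.67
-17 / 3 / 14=-17 / 42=-0.40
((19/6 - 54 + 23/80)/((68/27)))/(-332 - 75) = 109179/2214080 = 0.05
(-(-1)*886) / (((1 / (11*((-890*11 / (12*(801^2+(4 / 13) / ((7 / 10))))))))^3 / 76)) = -0.18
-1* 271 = -271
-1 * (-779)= 779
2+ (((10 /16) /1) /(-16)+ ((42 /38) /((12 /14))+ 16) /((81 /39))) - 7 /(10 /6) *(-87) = 375.69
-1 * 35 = -35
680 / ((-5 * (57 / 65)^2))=-574600 / 3249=-176.85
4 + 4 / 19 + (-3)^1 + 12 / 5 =343 / 95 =3.61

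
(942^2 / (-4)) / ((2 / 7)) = -1552887 / 2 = -776443.50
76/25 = 3.04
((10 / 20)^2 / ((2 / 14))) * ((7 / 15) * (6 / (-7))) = -7 / 10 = -0.70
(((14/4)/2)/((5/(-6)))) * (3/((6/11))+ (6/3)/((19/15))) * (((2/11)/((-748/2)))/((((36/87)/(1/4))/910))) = 3.97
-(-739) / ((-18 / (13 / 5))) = -9607 / 90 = -106.74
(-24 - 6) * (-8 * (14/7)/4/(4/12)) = 360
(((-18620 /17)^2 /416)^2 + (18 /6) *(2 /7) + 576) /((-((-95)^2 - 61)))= -3287054497425823 /3542764378608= -927.82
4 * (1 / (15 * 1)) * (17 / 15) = 68 / 225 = 0.30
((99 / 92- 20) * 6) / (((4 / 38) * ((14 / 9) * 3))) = -297711 / 1288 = -231.14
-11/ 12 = -0.92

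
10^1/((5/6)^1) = 12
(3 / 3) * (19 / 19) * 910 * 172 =156520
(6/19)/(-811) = -6/15409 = -0.00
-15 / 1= -15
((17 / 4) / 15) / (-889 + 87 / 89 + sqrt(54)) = -59789221 / 187378362660- 134657* sqrt(6) / 124918908440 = -0.00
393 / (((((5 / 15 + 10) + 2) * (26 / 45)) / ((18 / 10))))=95499 / 962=99.27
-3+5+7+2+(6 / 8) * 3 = 53 / 4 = 13.25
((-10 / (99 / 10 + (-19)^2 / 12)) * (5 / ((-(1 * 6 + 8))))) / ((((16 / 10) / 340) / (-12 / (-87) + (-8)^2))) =592875000 / 486997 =1217.41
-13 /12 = -1.08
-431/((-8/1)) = 431/8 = 53.88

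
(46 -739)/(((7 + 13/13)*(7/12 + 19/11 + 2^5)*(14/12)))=-2.16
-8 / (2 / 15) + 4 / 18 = -538 / 9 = -59.78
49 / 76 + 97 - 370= -20699 / 76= -272.36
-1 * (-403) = 403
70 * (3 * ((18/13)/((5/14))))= 10584/13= 814.15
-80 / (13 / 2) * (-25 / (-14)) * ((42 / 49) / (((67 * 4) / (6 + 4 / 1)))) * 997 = -29910000 / 42679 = -700.81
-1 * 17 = -17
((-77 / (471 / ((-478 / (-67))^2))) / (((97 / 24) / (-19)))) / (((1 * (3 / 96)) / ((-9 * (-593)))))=456706599681024 / 68362981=6680612.71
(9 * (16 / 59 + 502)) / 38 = 133353 / 1121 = 118.96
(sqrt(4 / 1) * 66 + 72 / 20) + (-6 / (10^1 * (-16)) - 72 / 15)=10467 / 80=130.84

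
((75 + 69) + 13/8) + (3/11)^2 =141037/968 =145.70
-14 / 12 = -7 / 6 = -1.17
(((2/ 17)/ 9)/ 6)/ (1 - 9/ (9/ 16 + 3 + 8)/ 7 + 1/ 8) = 10360/ 4820877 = 0.00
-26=-26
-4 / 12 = -1 / 3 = -0.33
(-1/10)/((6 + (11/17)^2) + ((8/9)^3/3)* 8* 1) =-632043/52406290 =-0.01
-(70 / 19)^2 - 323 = -121503 / 361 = -336.57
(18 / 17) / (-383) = -18 / 6511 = -0.00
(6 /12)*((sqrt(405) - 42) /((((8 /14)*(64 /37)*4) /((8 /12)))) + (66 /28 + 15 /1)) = 777*sqrt(5) /1024 + 18413 /3584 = 6.83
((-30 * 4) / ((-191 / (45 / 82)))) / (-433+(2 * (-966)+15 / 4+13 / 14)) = -75600 / 517542959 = -0.00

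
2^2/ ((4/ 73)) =73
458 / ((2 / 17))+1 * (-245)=3648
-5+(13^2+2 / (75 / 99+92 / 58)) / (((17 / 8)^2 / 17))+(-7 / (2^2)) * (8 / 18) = 217462244 / 343179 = 633.67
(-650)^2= 422500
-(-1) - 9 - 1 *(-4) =-4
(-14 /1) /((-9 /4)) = 56 /9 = 6.22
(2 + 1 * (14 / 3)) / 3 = 20 / 9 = 2.22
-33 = -33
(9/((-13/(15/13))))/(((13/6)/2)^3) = -233280/371293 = -0.63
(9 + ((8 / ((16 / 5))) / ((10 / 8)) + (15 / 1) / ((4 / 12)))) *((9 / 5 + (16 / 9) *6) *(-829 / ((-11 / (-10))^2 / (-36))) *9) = 1704689280 / 11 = 154971752.73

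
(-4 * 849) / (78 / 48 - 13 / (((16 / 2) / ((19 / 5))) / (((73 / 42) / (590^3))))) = -1171744701120000 / 560684651969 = -2089.85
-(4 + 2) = -6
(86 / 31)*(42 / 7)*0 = 0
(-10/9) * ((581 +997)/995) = -1052/597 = -1.76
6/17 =0.35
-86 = -86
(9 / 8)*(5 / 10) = 9 / 16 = 0.56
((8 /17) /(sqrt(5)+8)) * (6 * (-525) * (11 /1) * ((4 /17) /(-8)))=1108800 /17051 -138600 * sqrt(5) /17051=46.85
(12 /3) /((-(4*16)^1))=-0.06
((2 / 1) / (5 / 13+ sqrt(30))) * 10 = -260 / 1009+ 676 * sqrt(30) / 1009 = 3.41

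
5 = 5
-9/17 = -0.53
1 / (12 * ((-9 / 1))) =-1 / 108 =-0.01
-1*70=-70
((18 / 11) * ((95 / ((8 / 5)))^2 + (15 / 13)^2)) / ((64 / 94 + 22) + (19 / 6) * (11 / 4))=48406036725 / 263286452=183.85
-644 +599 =-45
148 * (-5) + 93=-647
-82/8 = -41/4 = -10.25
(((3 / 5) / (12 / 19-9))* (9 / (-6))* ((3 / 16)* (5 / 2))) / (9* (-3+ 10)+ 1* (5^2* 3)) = 57 / 156032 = 0.00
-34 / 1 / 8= -17 / 4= -4.25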